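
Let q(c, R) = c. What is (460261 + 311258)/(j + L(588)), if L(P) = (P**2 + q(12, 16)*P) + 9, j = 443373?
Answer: 257173/265394 ≈ 0.96902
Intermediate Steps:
L(P) = 9 + P**2 + 12*P (L(P) = (P**2 + 12*P) + 9 = 9 + P**2 + 12*P)
(460261 + 311258)/(j + L(588)) = (460261 + 311258)/(443373 + (9 + 588**2 + 12*588)) = 771519/(443373 + (9 + 345744 + 7056)) = 771519/(443373 + 352809) = 771519/796182 = 771519*(1/796182) = 257173/265394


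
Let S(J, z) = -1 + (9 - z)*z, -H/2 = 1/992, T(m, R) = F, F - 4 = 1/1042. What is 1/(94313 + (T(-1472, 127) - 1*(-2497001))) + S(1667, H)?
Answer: -676336856666045/664280928275712 ≈ -1.0181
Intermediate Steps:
F = 4169/1042 (F = 4 + 1/1042 = 4169/1042 ≈ 4.0010)
T(m, R) = 4169/1042
H = -1/496 (H = -2/992 = -2*1/992 = -1/496 ≈ -0.0020161)
S(J, z) = -1 + z*(9 - z)
1/(94313 + (T(-1472, 127) - 1*(-2497001))) + S(1667, H) = 1/(94313 + (4169/1042 - 1*(-2497001))) + (-1 - (-1/496)**2 + 9*(-1/496)) = 1/(94313 + (4169/1042 + 2497001)) + (-1 - 1*1/246016 - 9/496) = 1/(94313 + 2601879211/1042) + (-1 - 1/246016 - 9/496) = 1/(2700153357/1042) - 250481/246016 = 1042/2700153357 - 250481/246016 = -676336856666045/664280928275712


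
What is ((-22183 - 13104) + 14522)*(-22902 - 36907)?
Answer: 1241933885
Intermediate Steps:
((-22183 - 13104) + 14522)*(-22902 - 36907) = (-35287 + 14522)*(-59809) = -20765*(-59809) = 1241933885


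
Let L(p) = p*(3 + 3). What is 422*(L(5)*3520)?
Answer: 44563200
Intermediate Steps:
L(p) = 6*p (L(p) = p*6 = 6*p)
422*(L(5)*3520) = 422*((6*5)*3520) = 422*(30*3520) = 422*105600 = 44563200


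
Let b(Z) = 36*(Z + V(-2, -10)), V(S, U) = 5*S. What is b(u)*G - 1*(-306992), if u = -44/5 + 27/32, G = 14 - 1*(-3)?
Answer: 11840111/40 ≈ 2.9600e+5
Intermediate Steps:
G = 17 (G = 14 + 3 = 17)
u = -1273/160 (u = -44*1/5 + 27*(1/32) = -44/5 + 27/32 = -1273/160 ≈ -7.9563)
b(Z) = -360 + 36*Z (b(Z) = 36*(Z + 5*(-2)) = 36*(Z - 10) = 36*(-10 + Z) = -360 + 36*Z)
b(u)*G - 1*(-306992) = (-360 + 36*(-1273/160))*17 - 1*(-306992) = (-360 - 11457/40)*17 + 306992 = -25857/40*17 + 306992 = -439569/40 + 306992 = 11840111/40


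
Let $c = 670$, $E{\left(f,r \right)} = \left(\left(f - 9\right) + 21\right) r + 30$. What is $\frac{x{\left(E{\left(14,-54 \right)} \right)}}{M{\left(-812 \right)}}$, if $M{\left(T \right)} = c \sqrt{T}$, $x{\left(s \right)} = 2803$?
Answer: $- \frac{2803 i \sqrt{203}}{272020} \approx - 0.14681 i$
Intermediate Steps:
$E{\left(f,r \right)} = 30 + r \left(12 + f\right)$ ($E{\left(f,r \right)} = \left(\left(f - 9\right) + 21\right) r + 30 = \left(\left(-9 + f\right) + 21\right) r + 30 = \left(12 + f\right) r + 30 = r \left(12 + f\right) + 30 = 30 + r \left(12 + f\right)$)
$M{\left(T \right)} = 670 \sqrt{T}$
$\frac{x{\left(E{\left(14,-54 \right)} \right)}}{M{\left(-812 \right)}} = \frac{2803}{670 \sqrt{-812}} = \frac{2803}{670 \cdot 2 i \sqrt{203}} = \frac{2803}{1340 i \sqrt{203}} = 2803 \left(- \frac{i \sqrt{203}}{272020}\right) = - \frac{2803 i \sqrt{203}}{272020}$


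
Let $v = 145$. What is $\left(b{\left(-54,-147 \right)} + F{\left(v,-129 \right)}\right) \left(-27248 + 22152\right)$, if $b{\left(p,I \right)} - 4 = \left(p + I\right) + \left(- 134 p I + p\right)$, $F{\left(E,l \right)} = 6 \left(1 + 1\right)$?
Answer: $5421792376$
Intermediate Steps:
$F{\left(E,l \right)} = 12$ ($F{\left(E,l \right)} = 6 \cdot 2 = 12$)
$b{\left(p,I \right)} = 4 + I + 2 p - 134 I p$ ($b{\left(p,I \right)} = 4 + \left(\left(p + I\right) + \left(- 134 p I + p\right)\right) = 4 - \left(- I - 2 p + 134 I p\right) = 4 + \left(I + 2 p - 134 I p\right) = 4 + I + 2 p - 134 I p$)
$\left(b{\left(-54,-147 \right)} + F{\left(v,-129 \right)}\right) \left(-27248 + 22152\right) = \left(\left(4 - 147 + 2 \left(-54\right) - \left(-19698\right) \left(-54\right)\right) + 12\right) \left(-27248 + 22152\right) = \left(\left(4 - 147 - 108 - 1063692\right) + 12\right) \left(-5096\right) = \left(-1063943 + 12\right) \left(-5096\right) = \left(-1063931\right) \left(-5096\right) = 5421792376$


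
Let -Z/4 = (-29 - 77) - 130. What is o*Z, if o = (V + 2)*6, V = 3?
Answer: 28320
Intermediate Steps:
Z = 944 (Z = -4*((-29 - 77) - 130) = -4*(-106 - 130) = -4*(-236) = 944)
o = 30 (o = (3 + 2)*6 = 5*6 = 30)
o*Z = 30*944 = 28320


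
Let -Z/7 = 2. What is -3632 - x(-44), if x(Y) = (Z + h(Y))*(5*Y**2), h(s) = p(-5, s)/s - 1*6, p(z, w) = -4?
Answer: 189088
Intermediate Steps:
Z = -14 (Z = -7*2 = -14)
h(s) = -6 - 4/s (h(s) = -4/s - 1*6 = -4/s - 6 = -6 - 4/s)
x(Y) = 5*Y**2*(-20 - 4/Y) (x(Y) = (-14 + (-6 - 4/Y))*(5*Y**2) = (-20 - 4/Y)*(5*Y**2) = 5*Y**2*(-20 - 4/Y))
-3632 - x(-44) = -3632 - (-20)*(-44)*(1 + 5*(-44)) = -3632 - (-20)*(-44)*(1 - 220) = -3632 - (-20)*(-44)*(-219) = -3632 - 1*(-192720) = -3632 + 192720 = 189088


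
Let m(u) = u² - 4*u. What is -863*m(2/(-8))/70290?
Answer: -14671/1124640 ≈ -0.013045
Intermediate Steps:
-863*m(2/(-8))/70290 = -863*2/(-8)*(-4 + 2/(-8))/70290 = -863*2*(-⅛)*(-4 + 2*(-⅛))*(1/70290) = -(-863)*(-4 - ¼)/4*(1/70290) = -(-863)*(-17)/(4*4)*(1/70290) = -863*17/16*(1/70290) = -14671/16*1/70290 = -14671/1124640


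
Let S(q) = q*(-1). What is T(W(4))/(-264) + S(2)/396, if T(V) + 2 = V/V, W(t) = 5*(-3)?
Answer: -1/792 ≈ -0.0012626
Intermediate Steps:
S(q) = -q
W(t) = -15
T(V) = -1 (T(V) = -2 + V/V = -2 + 1 = -1)
T(W(4))/(-264) + S(2)/396 = -1/(-264) - 1*2/396 = -1*(-1/264) - 2*1/396 = 1/264 - 1/198 = -1/792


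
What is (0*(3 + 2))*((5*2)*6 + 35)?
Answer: 0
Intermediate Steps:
(0*(3 + 2))*((5*2)*6 + 35) = (0*5)*(10*6 + 35) = 0*(60 + 35) = 0*95 = 0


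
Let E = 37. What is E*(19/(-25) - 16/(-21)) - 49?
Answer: -25688/525 ≈ -48.930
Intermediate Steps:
E*(19/(-25) - 16/(-21)) - 49 = 37*(19/(-25) - 16/(-21)) - 49 = 37*(19*(-1/25) - 16*(-1/21)) - 49 = 37*(-19/25 + 16/21) - 49 = 37*(1/525) - 49 = 37/525 - 49 = -25688/525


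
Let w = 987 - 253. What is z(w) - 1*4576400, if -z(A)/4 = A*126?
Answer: -4946336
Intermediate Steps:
w = 734
z(A) = -504*A (z(A) = -4*A*126 = -504*A)
z(w) - 1*4576400 = -504*734 - 1*4576400 = -369936 - 4576400 = -4946336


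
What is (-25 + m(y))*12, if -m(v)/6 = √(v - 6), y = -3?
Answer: -300 - 216*I ≈ -300.0 - 216.0*I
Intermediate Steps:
m(v) = -6*√(-6 + v) (m(v) = -6*√(v - 6) = -6*√(-6 + v))
(-25 + m(y))*12 = (-25 - 6*√(-6 - 3))*12 = (-25 - 18*I)*12 = -300 - 216*I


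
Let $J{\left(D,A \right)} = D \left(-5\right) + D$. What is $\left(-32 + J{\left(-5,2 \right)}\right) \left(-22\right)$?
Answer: $264$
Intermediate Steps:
$J{\left(D,A \right)} = - 4 D$ ($J{\left(D,A \right)} = - 5 D + D = - 4 D$)
$\left(-32 + J{\left(-5,2 \right)}\right) \left(-22\right) = \left(-32 - -20\right) \left(-22\right) = \left(-32 + 20\right) \left(-22\right) = \left(-12\right) \left(-22\right) = 264$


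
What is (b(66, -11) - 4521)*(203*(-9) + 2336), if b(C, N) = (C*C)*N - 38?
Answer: -26709775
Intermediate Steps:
b(C, N) = -38 + N*C**2 (b(C, N) = C**2*N - 38 = N*C**2 - 38 = -38 + N*C**2)
(b(66, -11) - 4521)*(203*(-9) + 2336) = ((-38 - 11*66**2) - 4521)*(203*(-9) + 2336) = ((-38 - 11*4356) - 4521)*(-1827 + 2336) = ((-38 - 47916) - 4521)*509 = (-47954 - 4521)*509 = -52475*509 = -26709775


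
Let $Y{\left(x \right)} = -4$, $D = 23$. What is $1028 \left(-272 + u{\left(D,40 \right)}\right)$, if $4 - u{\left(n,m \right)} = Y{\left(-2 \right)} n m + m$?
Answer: $3466416$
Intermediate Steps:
$u{\left(n,m \right)} = 4 - m + 4 m n$ ($u{\left(n,m \right)} = 4 - \left(- 4 n m + m\right) = 4 - \left(- 4 m n + m\right) = 4 - \left(m - 4 m n\right) = 4 + \left(- m + 4 m n\right) = 4 - m + 4 m n$)
$1028 \left(-272 + u{\left(D,40 \right)}\right) = 1028 \left(-272 + \left(4 - 40 + 4 \cdot 40 \cdot 23\right)\right) = 1028 \left(-272 + \left(4 - 40 + 3680\right)\right) = 1028 \left(-272 + 3644\right) = 1028 \cdot 3372 = 3466416$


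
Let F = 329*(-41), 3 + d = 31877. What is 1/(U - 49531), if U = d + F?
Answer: -1/31146 ≈ -3.2107e-5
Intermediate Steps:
d = 31874 (d = -3 + 31877 = 31874)
F = -13489
U = 18385 (U = 31874 - 13489 = 18385)
1/(U - 49531) = 1/(18385 - 49531) = 1/(-31146) = -1/31146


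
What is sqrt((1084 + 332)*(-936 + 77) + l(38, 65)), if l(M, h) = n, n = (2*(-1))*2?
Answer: 2*I*sqrt(304087) ≈ 1102.9*I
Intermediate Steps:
n = -4 (n = -2*2 = -4)
l(M, h) = -4
sqrt((1084 + 332)*(-936 + 77) + l(38, 65)) = sqrt((1084 + 332)*(-936 + 77) - 4) = sqrt(1416*(-859) - 4) = sqrt(-1216344 - 4) = sqrt(-1216348) = 2*I*sqrt(304087)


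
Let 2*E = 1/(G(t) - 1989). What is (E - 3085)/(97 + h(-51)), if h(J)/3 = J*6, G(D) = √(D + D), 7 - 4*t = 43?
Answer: 2712153291/721775582 + I*√2/2165326746 ≈ 3.7576 + 6.5312e-10*I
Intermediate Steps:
t = -9 (t = 7/4 - ¼*43 = 7/4 - 43/4 = -9)
G(D) = √2*√D (G(D) = √(2*D) = √2*√D)
h(J) = 18*J (h(J) = 3*(J*6) = 3*(6*J) = 18*J)
E = 1/(2*(-1989 + 3*I*√2)) (E = 1/(2*(√2*√(-9) - 1989)) = 1/(2*(√2*(3*I) - 1989)) = 1/(2*(3*I*√2 - 1989)) = 1/(2*(-1989 + 3*I*√2)) ≈ -0.00025138 - 5.3621e-7*I)
(E - 3085)/(97 + h(-51)) = ((-221/879142 - I*√2/2637426) - 3085)/(97 + 18*(-51)) = (-2712153291/879142 - I*√2/2637426)/(97 - 918) = (-2712153291/879142 - I*√2/2637426)/(-821) = (-2712153291/879142 - I*√2/2637426)*(-1/821) = 2712153291/721775582 + I*√2/2165326746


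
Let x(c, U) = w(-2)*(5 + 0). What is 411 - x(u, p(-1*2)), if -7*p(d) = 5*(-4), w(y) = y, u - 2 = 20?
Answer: 421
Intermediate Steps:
u = 22 (u = 2 + 20 = 22)
p(d) = 20/7 (p(d) = -5*(-4)/7 = -⅐*(-20) = 20/7)
x(c, U) = -10 (x(c, U) = -2*(5 + 0) = -2*5 = -10)
411 - x(u, p(-1*2)) = 411 - 1*(-10) = 411 + 10 = 421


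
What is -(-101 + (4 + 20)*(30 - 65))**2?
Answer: -885481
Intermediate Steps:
-(-101 + (4 + 20)*(30 - 65))**2 = -(-101 + 24*(-35))**2 = -(-101 - 840)**2 = -1*(-941)**2 = -1*885481 = -885481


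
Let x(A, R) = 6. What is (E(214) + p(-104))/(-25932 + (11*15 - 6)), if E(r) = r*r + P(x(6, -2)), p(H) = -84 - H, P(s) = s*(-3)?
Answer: -15266/8591 ≈ -1.7770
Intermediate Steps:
P(s) = -3*s
E(r) = -18 + r² (E(r) = r*r - 3*6 = r² - 18 = -18 + r²)
(E(214) + p(-104))/(-25932 + (11*15 - 6)) = ((-18 + 214²) + (-84 - 1*(-104)))/(-25932 + (11*15 - 6)) = ((-18 + 45796) + (-84 + 104))/(-25932 + (165 - 6)) = (45778 + 20)/(-25932 + 159) = 45798/(-25773) = 45798*(-1/25773) = -15266/8591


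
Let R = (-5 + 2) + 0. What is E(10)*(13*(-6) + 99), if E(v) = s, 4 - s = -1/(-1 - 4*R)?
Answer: 945/11 ≈ 85.909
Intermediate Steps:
R = -3 (R = -3 + 0 = -3)
s = 45/11 (s = 4 - (-1)/(-1 - 4*(-3)) = 4 - (-1)/(-1 + 12) = 4 - (-1)/11 = 4 - 1*(-1/11) = 4 + 1/11 = 45/11 ≈ 4.0909)
E(v) = 45/11
E(10)*(13*(-6) + 99) = 45*(13*(-6) + 99)/11 = 45*(-78 + 99)/11 = (45/11)*21 = 945/11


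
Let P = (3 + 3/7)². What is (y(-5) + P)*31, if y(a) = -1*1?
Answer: 16337/49 ≈ 333.41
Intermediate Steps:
y(a) = -1
P = 576/49 (P = (3 + 3*(⅐))² = (3 + 3/7)² = (24/7)² = 576/49 ≈ 11.755)
(y(-5) + P)*31 = (-1 + 576/49)*31 = (527/49)*31 = 16337/49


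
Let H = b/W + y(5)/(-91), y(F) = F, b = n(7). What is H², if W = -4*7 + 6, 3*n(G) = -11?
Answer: 3721/298116 ≈ 0.012482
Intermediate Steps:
n(G) = -11/3 (n(G) = (⅓)*(-11) = -11/3)
b = -11/3 ≈ -3.6667
W = -22 (W = -28 + 6 = -22)
H = 61/546 (H = -11/3/(-22) + 5/(-91) = -11/3*(-1/22) + 5*(-1/91) = ⅙ - 5/91 = 61/546 ≈ 0.11172)
H² = (61/546)² = 3721/298116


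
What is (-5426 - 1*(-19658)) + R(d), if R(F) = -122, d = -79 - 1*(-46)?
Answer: 14110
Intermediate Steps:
d = -33 (d = -79 + 46 = -33)
(-5426 - 1*(-19658)) + R(d) = (-5426 - 1*(-19658)) - 122 = (-5426 + 19658) - 122 = 14232 - 122 = 14110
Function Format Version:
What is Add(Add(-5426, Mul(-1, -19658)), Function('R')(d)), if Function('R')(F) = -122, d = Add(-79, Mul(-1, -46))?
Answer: 14110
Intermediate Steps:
d = -33 (d = Add(-79, 46) = -33)
Add(Add(-5426, Mul(-1, -19658)), Function('R')(d)) = Add(Add(-5426, Mul(-1, -19658)), -122) = Add(Add(-5426, 19658), -122) = Add(14232, -122) = 14110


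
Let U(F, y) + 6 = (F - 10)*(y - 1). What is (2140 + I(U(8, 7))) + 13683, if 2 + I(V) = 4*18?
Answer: 15893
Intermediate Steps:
U(F, y) = -6 + (-1 + y)*(-10 + F) (U(F, y) = -6 + (F - 10)*(y - 1) = -6 + (-10 + F)*(-1 + y) = -6 + (-1 + y)*(-10 + F))
I(V) = 70 (I(V) = -2 + 4*18 = -2 + 72 = 70)
(2140 + I(U(8, 7))) + 13683 = (2140 + 70) + 13683 = 2210 + 13683 = 15893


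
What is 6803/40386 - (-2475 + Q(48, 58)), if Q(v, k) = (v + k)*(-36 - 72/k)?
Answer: 7522291717/1171194 ≈ 6422.8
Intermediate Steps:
Q(v, k) = (-36 - 72/k)*(k + v) (Q(v, k) = (k + v)*(-36 - 72/k) = (-36 - 72/k)*(k + v))
6803/40386 - (-2475 + Q(48, 58)) = 6803/40386 - (-2475 + 36*(-2*48 - 1*58*(2 + 58 + 48))/58) = 6803*(1/40386) - (-2475 + 36*(1/58)*(-96 - 1*58*108)) = 6803/40386 - (-2475 + 36*(1/58)*(-96 - 6264)) = 6803/40386 - (-2475 + 36*(1/58)*(-6360)) = 6803/40386 - (-2475 - 114480/29) = 6803/40386 - 1*(-186255/29) = 6803/40386 + 186255/29 = 7522291717/1171194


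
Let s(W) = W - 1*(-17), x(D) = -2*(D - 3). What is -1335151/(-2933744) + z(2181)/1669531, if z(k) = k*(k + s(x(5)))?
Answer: 16267375470997/4897976554064 ≈ 3.3212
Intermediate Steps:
x(D) = 6 - 2*D (x(D) = -2*(-3 + D) = 6 - 2*D)
s(W) = 17 + W (s(W) = W + 17 = 17 + W)
z(k) = k*(13 + k) (z(k) = k*(k + (17 + (6 - 2*5))) = k*(k + (17 + (6 - 10))) = k*(k + (17 - 4)) = k*(k + 13) = k*(13 + k))
-1335151/(-2933744) + z(2181)/1669531 = -1335151/(-2933744) + (2181*(13 + 2181))/1669531 = -1335151*(-1/2933744) + (2181*2194)*(1/1669531) = 1335151/2933744 + 4785114*(1/1669531) = 1335151/2933744 + 4785114/1669531 = 16267375470997/4897976554064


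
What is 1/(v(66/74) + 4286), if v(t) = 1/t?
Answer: 33/141475 ≈ 0.00023326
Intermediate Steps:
1/(v(66/74) + 4286) = 1/(1/(66/74) + 4286) = 1/(1/(66*(1/74)) + 4286) = 1/(1/(33/37) + 4286) = 1/(37/33 + 4286) = 1/(141475/33) = 33/141475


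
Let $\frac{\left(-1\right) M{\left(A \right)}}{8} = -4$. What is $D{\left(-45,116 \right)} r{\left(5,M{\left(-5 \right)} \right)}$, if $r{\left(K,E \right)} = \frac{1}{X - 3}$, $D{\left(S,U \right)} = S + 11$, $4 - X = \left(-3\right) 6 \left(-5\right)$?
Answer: $\frac{34}{89} \approx 0.38202$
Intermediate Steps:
$M{\left(A \right)} = 32$ ($M{\left(A \right)} = \left(-8\right) \left(-4\right) = 32$)
$X = -86$ ($X = 4 - \left(-3\right) 6 \left(-5\right) = 4 - \left(-18\right) \left(-5\right) = 4 - 90 = -86$)
$D{\left(S,U \right)} = 11 + S$
$r{\left(K,E \right)} = - \frac{1}{89}$ ($r{\left(K,E \right)} = \frac{1}{-86 - 3} = \frac{1}{-89} = - \frac{1}{89}$)
$D{\left(-45,116 \right)} r{\left(5,M{\left(-5 \right)} \right)} = \left(11 - 45\right) \left(- \frac{1}{89}\right) = \left(-34\right) \left(- \frac{1}{89}\right) = \frac{34}{89}$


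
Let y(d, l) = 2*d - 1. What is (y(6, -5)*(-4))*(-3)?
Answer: 132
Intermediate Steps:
y(d, l) = -1 + 2*d
(y(6, -5)*(-4))*(-3) = ((-1 + 2*6)*(-4))*(-3) = ((-1 + 12)*(-4))*(-3) = (11*(-4))*(-3) = -44*(-3) = 132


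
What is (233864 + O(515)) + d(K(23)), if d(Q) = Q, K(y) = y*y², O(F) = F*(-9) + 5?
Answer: 241401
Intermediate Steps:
O(F) = 5 - 9*F (O(F) = -9*F + 5 = 5 - 9*F)
K(y) = y³
(233864 + O(515)) + d(K(23)) = (233864 + (5 - 9*515)) + 23³ = (233864 + (5 - 4635)) + 12167 = (233864 - 4630) + 12167 = 229234 + 12167 = 241401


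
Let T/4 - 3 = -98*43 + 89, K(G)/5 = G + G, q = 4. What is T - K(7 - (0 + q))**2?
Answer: -17388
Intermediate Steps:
K(G) = 10*G (K(G) = 5*(G + G) = 5*(2*G) = 10*G)
T = -16488 (T = 12 + 4*(-98*43 + 89) = 12 + 4*(-4214 + 89) = 12 + 4*(-4125) = 12 - 16500 = -16488)
T - K(7 - (0 + q))**2 = -16488 - (10*(7 - (0 + 4)))**2 = -16488 - (10*(7 - 4))**2 = -16488 - (10*3)**2 = -16488 - 1*30**2 = -16488 - 1*900 = -16488 - 900 = -17388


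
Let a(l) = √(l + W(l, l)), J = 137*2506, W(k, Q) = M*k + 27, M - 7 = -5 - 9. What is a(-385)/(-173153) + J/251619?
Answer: 343322/251619 - √2337/173153 ≈ 1.3642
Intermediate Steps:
M = -7 (M = 7 + (-5 - 9) = 7 - 14 = -7)
W(k, Q) = 27 - 7*k (W(k, Q) = -7*k + 27 = 27 - 7*k)
J = 343322
a(l) = √(27 - 6*l) (a(l) = √(l + (27 - 7*l)) = √(27 - 6*l))
a(-385)/(-173153) + J/251619 = √(27 - 6*(-385))/(-173153) + 343322/251619 = √(27 + 2310)*(-1/173153) + 343322*(1/251619) = √2337*(-1/173153) + 343322/251619 = -√2337/173153 + 343322/251619 = 343322/251619 - √2337/173153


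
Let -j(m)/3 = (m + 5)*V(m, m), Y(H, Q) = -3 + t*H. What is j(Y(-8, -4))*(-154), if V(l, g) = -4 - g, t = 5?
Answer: -684684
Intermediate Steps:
Y(H, Q) = -3 + 5*H
j(m) = -3*(-4 - m)*(5 + m) (j(m) = -3*(m + 5)*(-4 - m) = -3*(5 + m)*(-4 - m) = -3*(-4 - m)*(5 + m))
j(Y(-8, -4))*(-154) = (3*(4 + (-3 + 5*(-8)))*(5 + (-3 + 5*(-8))))*(-154) = (3*(4 + (-3 - 40))*(5 + (-3 - 40)))*(-154) = (3*(4 - 43)*(5 - 43))*(-154) = (3*(-39)*(-38))*(-154) = 4446*(-154) = -684684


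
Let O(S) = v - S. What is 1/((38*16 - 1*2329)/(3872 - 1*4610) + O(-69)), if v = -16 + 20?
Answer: 738/55595 ≈ 0.013275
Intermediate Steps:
v = 4
O(S) = 4 - S
1/((38*16 - 1*2329)/(3872 - 1*4610) + O(-69)) = 1/((38*16 - 1*2329)/(3872 - 1*4610) + (4 - 1*(-69))) = 1/((608 - 2329)/(3872 - 4610) + (4 + 69)) = 1/(-1721/(-738) + 73) = 1/(-1721*(-1/738) + 73) = 1/(1721/738 + 73) = 1/(55595/738) = 738/55595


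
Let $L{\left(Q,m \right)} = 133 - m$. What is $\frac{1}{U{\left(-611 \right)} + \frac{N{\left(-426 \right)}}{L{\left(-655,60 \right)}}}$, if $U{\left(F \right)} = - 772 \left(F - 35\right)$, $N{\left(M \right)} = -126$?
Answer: $\frac{73}{36405850} \approx 2.0052 \cdot 10^{-6}$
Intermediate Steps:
$U{\left(F \right)} = 27020 - 772 F$ ($U{\left(F \right)} = - 772 \left(-35 + F\right) = 27020 - 772 F$)
$\frac{1}{U{\left(-611 \right)} + \frac{N{\left(-426 \right)}}{L{\left(-655,60 \right)}}} = \frac{1}{\left(27020 - -471692\right) - \frac{126}{133 - 60}} = \frac{1}{\left(27020 + 471692\right) - \frac{126}{133 - 60}} = \frac{1}{498712 - \frac{126}{73}} = \frac{1}{\frac{36405850}{73}} = \frac{73}{36405850}$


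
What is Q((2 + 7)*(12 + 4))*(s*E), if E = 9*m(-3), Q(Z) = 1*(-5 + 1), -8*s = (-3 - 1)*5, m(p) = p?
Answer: 270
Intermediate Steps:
s = 5/2 (s = -(-3 - 1)*5/8 = -(-1)*5/2 = -⅛*(-20) = 5/2 ≈ 2.5000)
Q(Z) = -4 (Q(Z) = 1*(-4) = -4)
E = -27 (E = 9*(-3) = -27)
Q((2 + 7)*(12 + 4))*(s*E) = -10*(-27) = -4*(-135/2) = 270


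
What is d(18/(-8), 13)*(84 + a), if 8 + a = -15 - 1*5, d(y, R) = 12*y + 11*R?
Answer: 6496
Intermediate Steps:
d(y, R) = 11*R + 12*y
a = -28 (a = -8 + (-15 - 1*5) = -8 + (-15 - 5) = -8 - 20 = -28)
d(18/(-8), 13)*(84 + a) = (11*13 + 12*(18/(-8)))*(84 - 28) = (143 + 12*(18*(-⅛)))*56 = (143 + 12*(-9/4))*56 = (143 - 27)*56 = 116*56 = 6496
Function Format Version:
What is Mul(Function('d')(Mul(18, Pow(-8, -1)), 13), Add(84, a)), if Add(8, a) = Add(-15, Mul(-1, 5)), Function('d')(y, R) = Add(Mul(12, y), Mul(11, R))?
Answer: 6496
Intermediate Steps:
Function('d')(y, R) = Add(Mul(11, R), Mul(12, y))
a = -28 (a = Add(-8, Add(-15, Mul(-1, 5))) = Add(-8, Add(-15, -5)) = Add(-8, -20) = -28)
Mul(Function('d')(Mul(18, Pow(-8, -1)), 13), Add(84, a)) = Mul(Add(Mul(11, 13), Mul(12, Mul(18, Pow(-8, -1)))), Add(84, -28)) = Mul(Add(143, Mul(12, Mul(18, Rational(-1, 8)))), 56) = Mul(Add(143, Mul(12, Rational(-9, 4))), 56) = Mul(Add(143, -27), 56) = Mul(116, 56) = 6496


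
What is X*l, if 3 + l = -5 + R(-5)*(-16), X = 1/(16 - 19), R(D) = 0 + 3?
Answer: 56/3 ≈ 18.667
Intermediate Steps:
R(D) = 3
X = -1/3 (X = 1/(-3) = -1/3 ≈ -0.33333)
l = -56 (l = -3 + (-5 + 3*(-16)) = -3 + (-5 - 48) = -3 - 53 = -56)
X*l = -1/3*(-56) = 56/3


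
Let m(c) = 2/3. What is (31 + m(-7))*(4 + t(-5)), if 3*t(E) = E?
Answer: 665/9 ≈ 73.889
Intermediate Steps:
t(E) = E/3
m(c) = ⅔ (m(c) = 2*(⅓) = ⅔)
(31 + m(-7))*(4 + t(-5)) = (31 + ⅔)*(4 + (⅓)*(-5)) = 95*(4 - 5/3)/3 = (95/3)*(7/3) = 665/9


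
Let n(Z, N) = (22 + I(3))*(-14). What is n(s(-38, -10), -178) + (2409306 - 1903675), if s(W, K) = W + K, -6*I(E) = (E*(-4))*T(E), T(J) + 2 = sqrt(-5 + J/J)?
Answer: 505379 - 56*I ≈ 5.0538e+5 - 56.0*I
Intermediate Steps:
T(J) = -2 + 2*I (T(J) = -2 + sqrt(-5 + J/J) = -2 + sqrt(-5 + 1) = -2 + sqrt(-4) = -2 + 2*I)
I(E) = 2*E*(-2 + 2*I)/3 (I(E) = -E*(-4)*(-2 + 2*I)/6 = -(-4*E)*(-2 + 2*I)/6 = -(-2)*E*(-2 + 2*I)/3 = 2*E*(-2 + 2*I)/3)
s(W, K) = K + W
n(Z, N) = -252 - 56*I (n(Z, N) = (22 + (4/3)*3*(-1 + I))*(-14) = (22 + (-4 + 4*I))*(-14) = (18 + 4*I)*(-14) = -252 - 56*I)
n(s(-38, -10), -178) + (2409306 - 1903675) = (-252 - 56*I) + (2409306 - 1903675) = (-252 - 56*I) + 505631 = 505379 - 56*I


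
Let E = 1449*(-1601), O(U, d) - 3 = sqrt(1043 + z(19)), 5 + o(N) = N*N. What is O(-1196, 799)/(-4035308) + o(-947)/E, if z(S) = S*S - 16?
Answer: -3618887315179/9361305228492 - sqrt(347)/2017654 ≈ -0.38659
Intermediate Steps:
z(S) = -16 + S**2 (z(S) = S**2 - 16 = -16 + S**2)
o(N) = -5 + N**2 (o(N) = -5 + N*N = -5 + N**2)
O(U, d) = 3 + 2*sqrt(347) (O(U, d) = 3 + sqrt(1043 + (-16 + 19**2)) = 3 + sqrt(1043 + (-16 + 361)) = 3 + sqrt(1043 + 345) = 3 + sqrt(1388) = 3 + 2*sqrt(347))
E = -2319849
O(-1196, 799)/(-4035308) + o(-947)/E = (3 + 2*sqrt(347))/(-4035308) + (-5 + (-947)**2)/(-2319849) = (3 + 2*sqrt(347))*(-1/4035308) + (-5 + 896809)*(-1/2319849) = (-3/4035308 - sqrt(347)/2017654) + 896804*(-1/2319849) = (-3/4035308 - sqrt(347)/2017654) - 896804/2319849 = -3618887315179/9361305228492 - sqrt(347)/2017654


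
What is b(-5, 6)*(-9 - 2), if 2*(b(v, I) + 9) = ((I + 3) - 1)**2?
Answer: -253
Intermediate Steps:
b(v, I) = -9 + (2 + I)**2/2 (b(v, I) = -9 + ((I + 3) - 1)**2/2 = -9 + ((3 + I) - 1)**2/2 = -9 + (2 + I)**2/2)
b(-5, 6)*(-9 - 2) = (-9 + (2 + 6)**2/2)*(-9 - 2) = (-9 + (1/2)*8**2)*(-11) = (-9 + (1/2)*64)*(-11) = (-9 + 32)*(-11) = 23*(-11) = -253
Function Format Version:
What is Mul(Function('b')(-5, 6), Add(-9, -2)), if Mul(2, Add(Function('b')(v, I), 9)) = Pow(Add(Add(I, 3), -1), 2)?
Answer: -253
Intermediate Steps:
Function('b')(v, I) = Add(-9, Mul(Rational(1, 2), Pow(Add(2, I), 2))) (Function('b')(v, I) = Add(-9, Mul(Rational(1, 2), Pow(Add(Add(I, 3), -1), 2))) = Add(-9, Mul(Rational(1, 2), Pow(Add(Add(3, I), -1), 2))) = Add(-9, Mul(Rational(1, 2), Pow(Add(2, I), 2))))
Mul(Function('b')(-5, 6), Add(-9, -2)) = Mul(Add(-9, Mul(Rational(1, 2), Pow(Add(2, 6), 2))), Add(-9, -2)) = Mul(Add(-9, Mul(Rational(1, 2), Pow(8, 2))), -11) = Mul(Add(-9, Mul(Rational(1, 2), 64)), -11) = Mul(Add(-9, 32), -11) = Mul(23, -11) = -253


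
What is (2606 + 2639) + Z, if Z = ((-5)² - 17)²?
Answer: 5309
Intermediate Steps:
Z = 64 (Z = (25 - 17)² = 8² = 64)
(2606 + 2639) + Z = (2606 + 2639) + 64 = 5245 + 64 = 5309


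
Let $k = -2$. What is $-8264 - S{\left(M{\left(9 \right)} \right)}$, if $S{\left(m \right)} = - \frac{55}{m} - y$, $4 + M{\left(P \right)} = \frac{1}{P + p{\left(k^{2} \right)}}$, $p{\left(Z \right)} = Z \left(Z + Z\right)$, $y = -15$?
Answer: $- \frac{1351732}{163} \approx -8292.8$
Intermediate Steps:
$p{\left(Z \right)} = 2 Z^{2}$ ($p{\left(Z \right)} = Z 2 Z = 2 Z^{2}$)
$M{\left(P \right)} = -4 + \frac{1}{32 + P}$ ($M{\left(P \right)} = -4 + \frac{1}{P + 2 \left(\left(-2\right)^{2}\right)^{2}} = -4 + \frac{1}{P + 2 \cdot 4^{2}} = -4 + \frac{1}{P + 2 \cdot 16} = -4 + \frac{1}{P + 32} = -4 + \frac{1}{32 + P}$)
$S{\left(m \right)} = 15 - \frac{55}{m}$ ($S{\left(m \right)} = - \frac{55}{m} - -15 = - \frac{55}{m} + 15 = 15 - \frac{55}{m}$)
$-8264 - S{\left(M{\left(9 \right)} \right)} = -8264 - \left(15 - \frac{55}{\frac{1}{32 + 9} \left(-127 - 36\right)}\right) = -8264 - \left(15 - \frac{55}{\frac{1}{41} \left(-127 - 36\right)}\right) = -8264 - \left(15 - \frac{55}{\frac{1}{41} \left(-163\right)}\right) = -8264 - \left(15 - \frac{55}{- \frac{163}{41}}\right) = -8264 - \left(15 - - \frac{2255}{163}\right) = -8264 - \left(15 + \frac{2255}{163}\right) = -8264 - \frac{4700}{163} = - \frac{1351732}{163}$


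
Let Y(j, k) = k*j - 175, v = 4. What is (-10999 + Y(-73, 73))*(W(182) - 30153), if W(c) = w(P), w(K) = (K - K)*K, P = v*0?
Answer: 497614959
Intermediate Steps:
P = 0 (P = 4*0 = 0)
w(K) = 0 (w(K) = 0*K = 0)
Y(j, k) = -175 + j*k (Y(j, k) = j*k - 175 = -175 + j*k)
W(c) = 0
(-10999 + Y(-73, 73))*(W(182) - 30153) = (-10999 + (-175 - 73*73))*(0 - 30153) = (-10999 + (-175 - 5329))*(-30153) = (-10999 - 5504)*(-30153) = -16503*(-30153) = 497614959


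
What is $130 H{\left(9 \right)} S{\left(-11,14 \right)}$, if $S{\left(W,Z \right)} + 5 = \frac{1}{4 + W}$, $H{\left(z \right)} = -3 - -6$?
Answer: $- \frac{14040}{7} \approx -2005.7$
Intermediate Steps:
$H{\left(z \right)} = 3$ ($H{\left(z \right)} = -3 + 6 = 3$)
$S{\left(W,Z \right)} = -5 + \frac{1}{4 + W}$
$130 H{\left(9 \right)} S{\left(-11,14 \right)} = 130 \cdot 3 \frac{-19 - -55}{4 - 11} = 390 \frac{-19 + 55}{-7} = 390 \left(\left(- \frac{1}{7}\right) 36\right) = 390 \left(- \frac{36}{7}\right) = - \frac{14040}{7}$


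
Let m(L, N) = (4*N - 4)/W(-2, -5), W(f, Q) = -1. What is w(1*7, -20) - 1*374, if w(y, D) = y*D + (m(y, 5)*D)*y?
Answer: 1726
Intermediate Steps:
m(L, N) = 4 - 4*N (m(L, N) = (4*N - 4)/(-1) = (-4 + 4*N)*(-1) = 4 - 4*N)
w(y, D) = -15*D*y (w(y, D) = y*D + ((4 - 4*5)*D)*y = D*y + ((4 - 20)*D)*y = D*y + (-16*D)*y = D*y - 16*D*y = -15*D*y)
w(1*7, -20) - 1*374 = -15*(-20)*1*7 - 1*374 = -15*(-20)*7 - 374 = 2100 - 374 = 1726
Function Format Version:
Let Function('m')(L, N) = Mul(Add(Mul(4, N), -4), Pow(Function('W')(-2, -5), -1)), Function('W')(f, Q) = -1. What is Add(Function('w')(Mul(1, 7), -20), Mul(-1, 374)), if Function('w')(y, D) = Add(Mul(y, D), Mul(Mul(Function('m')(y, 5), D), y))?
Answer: 1726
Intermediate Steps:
Function('m')(L, N) = Add(4, Mul(-4, N)) (Function('m')(L, N) = Mul(Add(Mul(4, N), -4), Pow(-1, -1)) = Mul(Add(-4, Mul(4, N)), -1) = Add(4, Mul(-4, N)))
Function('w')(y, D) = Mul(-15, D, y) (Function('w')(y, D) = Add(Mul(y, D), Mul(Mul(Add(4, Mul(-4, 5)), D), y)) = Add(Mul(D, y), Mul(Mul(Add(4, -20), D), y)) = Add(Mul(D, y), Mul(Mul(-16, D), y)) = Add(Mul(D, y), Mul(-16, D, y)) = Mul(-15, D, y))
Add(Function('w')(Mul(1, 7), -20), Mul(-1, 374)) = Add(Mul(-15, -20, Mul(1, 7)), Mul(-1, 374)) = Add(Mul(-15, -20, 7), -374) = Add(2100, -374) = 1726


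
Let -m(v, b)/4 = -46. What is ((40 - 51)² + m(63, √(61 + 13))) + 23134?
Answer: 23439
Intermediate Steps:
m(v, b) = 184 (m(v, b) = -4*(-46) = 184)
((40 - 51)² + m(63, √(61 + 13))) + 23134 = ((40 - 51)² + 184) + 23134 = ((-11)² + 184) + 23134 = (121 + 184) + 23134 = 305 + 23134 = 23439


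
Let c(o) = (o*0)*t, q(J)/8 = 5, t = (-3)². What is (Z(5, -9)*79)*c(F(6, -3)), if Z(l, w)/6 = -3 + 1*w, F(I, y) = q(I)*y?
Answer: 0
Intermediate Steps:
t = 9
q(J) = 40 (q(J) = 8*5 = 40)
F(I, y) = 40*y
c(o) = 0 (c(o) = (o*0)*9 = 0*9 = 0)
Z(l, w) = -18 + 6*w (Z(l, w) = 6*(-3 + 1*w) = 6*(-3 + w) = -18 + 6*w)
(Z(5, -9)*79)*c(F(6, -3)) = ((-18 + 6*(-9))*79)*0 = ((-18 - 54)*79)*0 = -72*79*0 = -5688*0 = 0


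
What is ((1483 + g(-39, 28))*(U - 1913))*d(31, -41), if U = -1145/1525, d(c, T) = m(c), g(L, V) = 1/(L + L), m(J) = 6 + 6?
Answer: -135035272124/3965 ≈ -3.4057e+7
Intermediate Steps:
m(J) = 12
g(L, V) = 1/(2*L)
d(c, T) = 12
U = -229/305 (U = -1145*1/1525 = -229/305 ≈ -0.75082)
((1483 + g(-39, 28))*(U - 1913))*d(31, -41) = ((1483 + (1/2)/(-39))*(-229/305 - 1913))*12 = ((1483 + (1/2)*(-1/39))*(-583694/305))*12 = ((1483 - 1/78)*(-583694/305))*12 = ((115673/78)*(-583694/305))*12 = -33758818031/11895*12 = -135035272124/3965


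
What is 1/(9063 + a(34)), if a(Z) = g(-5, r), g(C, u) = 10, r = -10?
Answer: 1/9073 ≈ 0.00011022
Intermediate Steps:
a(Z) = 10
1/(9063 + a(34)) = 1/(9063 + 10) = 1/9073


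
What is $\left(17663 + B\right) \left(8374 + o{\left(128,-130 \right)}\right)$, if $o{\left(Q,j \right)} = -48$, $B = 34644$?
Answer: $435508082$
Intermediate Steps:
$\left(17663 + B\right) \left(8374 + o{\left(128,-130 \right)}\right) = \left(17663 + 34644\right) \left(8374 - 48\right) = 52307 \cdot 8326 = 435508082$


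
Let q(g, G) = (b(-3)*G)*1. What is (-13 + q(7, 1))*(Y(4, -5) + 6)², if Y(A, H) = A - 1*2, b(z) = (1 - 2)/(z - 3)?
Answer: -2464/3 ≈ -821.33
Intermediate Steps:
b(z) = -1/(-3 + z)
q(g, G) = G/6 (q(g, G) = ((-1/(-3 - 3))*G)*1 = ((-1/(-6))*G)*1 = ((-1*(-⅙))*G)*1 = (G/6)*1 = G/6)
Y(A, H) = -2 + A (Y(A, H) = A - 2 = -2 + A)
(-13 + q(7, 1))*(Y(4, -5) + 6)² = (-13 + (⅙)*1)*((-2 + 4) + 6)² = (-13 + ⅙)*(2 + 6)² = -77/6*8² = -77/6*64 = -2464/3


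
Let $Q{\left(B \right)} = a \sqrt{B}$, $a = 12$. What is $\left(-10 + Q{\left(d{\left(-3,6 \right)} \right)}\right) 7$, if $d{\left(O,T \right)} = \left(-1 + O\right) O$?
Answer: $-70 + 168 \sqrt{3} \approx 220.98$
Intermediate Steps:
$d{\left(O,T \right)} = O \left(-1 + O\right)$
$Q{\left(B \right)} = 12 \sqrt{B}$
$\left(-10 + Q{\left(d{\left(-3,6 \right)} \right)}\right) 7 = \left(-10 + 12 \sqrt{- 3 \left(-1 - 3\right)}\right) 7 = \left(-10 + 12 \sqrt{\left(-3\right) \left(-4\right)}\right) 7 = \left(-10 + 12 \sqrt{12}\right) 7 = \left(-10 + 12 \cdot 2 \sqrt{3}\right) 7 = \left(-10 + 24 \sqrt{3}\right) 7 = -70 + 168 \sqrt{3}$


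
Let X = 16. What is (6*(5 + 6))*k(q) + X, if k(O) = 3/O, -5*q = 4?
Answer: -463/2 ≈ -231.50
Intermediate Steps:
q = -⅘ (q = -⅕*4 = -⅘ ≈ -0.80000)
(6*(5 + 6))*k(q) + X = (6*(5 + 6))*(3/(-⅘)) + 16 = (6*11)*(3*(-5/4)) + 16 = 66*(-15/4) + 16 = -495/2 + 16 = -463/2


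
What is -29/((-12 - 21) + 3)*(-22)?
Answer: -319/15 ≈ -21.267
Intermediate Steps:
-29/((-12 - 21) + 3)*(-22) = -29/(-33 + 3)*(-22) = -29/(-30)*(-22) = -29*(-1/30)*(-22) = (29/30)*(-22) = -319/15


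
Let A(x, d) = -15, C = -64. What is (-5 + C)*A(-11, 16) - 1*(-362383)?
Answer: 363418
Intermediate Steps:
(-5 + C)*A(-11, 16) - 1*(-362383) = (-5 - 64)*(-15) - 1*(-362383) = -69*(-15) + 362383 = 1035 + 362383 = 363418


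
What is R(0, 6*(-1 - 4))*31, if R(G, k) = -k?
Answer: 930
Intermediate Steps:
R(0, 6*(-1 - 4))*31 = -6*(-1 - 4)*31 = -6*(-5)*31 = -1*(-30)*31 = 30*31 = 930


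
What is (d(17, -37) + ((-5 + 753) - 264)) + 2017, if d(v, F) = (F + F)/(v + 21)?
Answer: 47482/19 ≈ 2499.1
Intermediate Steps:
d(v, F) = 2*F/(21 + v) (d(v, F) = (2*F)/(21 + v) = 2*F/(21 + v))
(d(17, -37) + ((-5 + 753) - 264)) + 2017 = (2*(-37)/(21 + 17) + ((-5 + 753) - 264)) + 2017 = (2*(-37)/38 + (748 - 264)) + 2017 = (2*(-37)*(1/38) + 484) + 2017 = (-37/19 + 484) + 2017 = 9159/19 + 2017 = 47482/19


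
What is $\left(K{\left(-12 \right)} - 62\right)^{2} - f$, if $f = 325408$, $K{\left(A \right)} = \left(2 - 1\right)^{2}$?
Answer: $-321687$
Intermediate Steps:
$K{\left(A \right)} = 1$ ($K{\left(A \right)} = 1^{2} = 1$)
$\left(K{\left(-12 \right)} - 62\right)^{2} - f = \left(1 - 62\right)^{2} - 325408 = \left(-61\right)^{2} - 325408 = 3721 - 325408 = -321687$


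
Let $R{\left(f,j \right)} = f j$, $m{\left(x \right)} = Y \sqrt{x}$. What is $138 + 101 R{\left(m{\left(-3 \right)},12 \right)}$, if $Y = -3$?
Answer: $138 - 3636 i \sqrt{3} \approx 138.0 - 6297.7 i$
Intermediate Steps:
$m{\left(x \right)} = - 3 \sqrt{x}$
$138 + 101 R{\left(m{\left(-3 \right)},12 \right)} = 138 + 101 - 3 \sqrt{-3} \cdot 12 = 138 + 101 - 3 i \sqrt{3} \cdot 12 = 138 + 101 \left(- 36 i \sqrt{3}\right) = 138 - 3636 i \sqrt{3}$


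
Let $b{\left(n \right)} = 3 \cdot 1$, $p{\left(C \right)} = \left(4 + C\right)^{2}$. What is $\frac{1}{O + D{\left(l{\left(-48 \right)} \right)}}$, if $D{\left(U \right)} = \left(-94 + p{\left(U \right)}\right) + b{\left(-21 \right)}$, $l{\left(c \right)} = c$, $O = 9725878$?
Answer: $\frac{1}{9727723} \approx 1.028 \cdot 10^{-7}$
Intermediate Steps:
$b{\left(n \right)} = 3$
$D{\left(U \right)} = -91 + \left(4 + U\right)^{2}$ ($D{\left(U \right)} = \left(-94 + \left(4 + U\right)^{2}\right) + 3 = -91 + \left(4 + U\right)^{2}$)
$\frac{1}{O + D{\left(l{\left(-48 \right)} \right)}} = \frac{1}{9725878 - \left(91 - \left(4 - 48\right)^{2}\right)} = \frac{1}{9725878 - \left(91 - \left(-44\right)^{2}\right)} = \frac{1}{9725878 + \left(-91 + 1936\right)} = \frac{1}{9725878 + 1845} = \frac{1}{9727723}$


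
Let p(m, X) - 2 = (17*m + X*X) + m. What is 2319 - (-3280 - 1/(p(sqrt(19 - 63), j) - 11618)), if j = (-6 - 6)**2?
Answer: 9703610293/1733097 - I*sqrt(11)/2310796 ≈ 5599.0 - 1.4353e-6*I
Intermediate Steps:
j = 144 (j = (-12)**2 = 144)
p(m, X) = 2 + X**2 + 18*m (p(m, X) = 2 + ((17*m + X*X) + m) = 2 + ((17*m + X**2) + m) = 2 + ((X**2 + 17*m) + m) = 2 + (X**2 + 18*m) = 2 + X**2 + 18*m)
2319 - (-3280 - 1/(p(sqrt(19 - 63), j) - 11618)) = 2319 - (-3280 - 1/((2 + 144**2 + 18*sqrt(19 - 63)) - 11618)) = 2319 - (-3280 - 1/((2 + 20736 + 18*sqrt(-44)) - 11618)) = 2319 - (-3280 - 1/((2 + 20736 + 18*(2*I*sqrt(11))) - 11618)) = 2319 - (-3280 - 1/((2 + 20736 + 36*I*sqrt(11)) - 11618)) = 2319 - (-3280 - 1/((20738 + 36*I*sqrt(11)) - 11618)) = 2319 - (-3280 - 1/(9120 + 36*I*sqrt(11))) = 2319 + (3280 + 1/(9120 + 36*I*sqrt(11))) = 5599 + 1/(9120 + 36*I*sqrt(11))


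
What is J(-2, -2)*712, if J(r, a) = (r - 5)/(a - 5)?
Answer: 712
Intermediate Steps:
J(r, a) = (-5 + r)/(-5 + a)
J(-2, -2)*712 = ((-5 - 2)/(-5 - 2))*712 = (-7/(-7))*712 = -⅐*(-7)*712 = 1*712 = 712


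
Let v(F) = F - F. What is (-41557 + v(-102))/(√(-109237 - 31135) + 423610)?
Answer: -8801980385/89722786236 + 41557*I*√35093/89722786236 ≈ -0.098102 + 8.6766e-5*I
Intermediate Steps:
v(F) = 0
(-41557 + v(-102))/(√(-109237 - 31135) + 423610) = (-41557 + 0)/(√(-109237 - 31135) + 423610) = -41557/(√(-140372) + 423610) = -41557/(2*I*√35093 + 423610) = -41557/(423610 + 2*I*√35093)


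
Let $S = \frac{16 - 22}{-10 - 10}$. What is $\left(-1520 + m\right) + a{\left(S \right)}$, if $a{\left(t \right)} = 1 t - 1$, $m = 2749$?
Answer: $\frac{12283}{10} \approx 1228.3$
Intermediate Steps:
$S = \frac{3}{10}$ ($S = - \frac{6}{-20} = \left(-6\right) \left(- \frac{1}{20}\right) = \frac{3}{10} \approx 0.3$)
$a{\left(t \right)} = -1 + t$ ($a{\left(t \right)} = t - 1 = -1 + t$)
$\left(-1520 + m\right) + a{\left(S \right)} = \left(-1520 + 2749\right) + \left(-1 + \frac{3}{10}\right) = 1229 - \frac{7}{10} = \frac{12283}{10}$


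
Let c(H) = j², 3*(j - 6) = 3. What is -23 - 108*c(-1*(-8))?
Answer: -5315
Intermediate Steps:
j = 7 (j = 6 + (⅓)*3 = 6 + 1 = 7)
c(H) = 49 (c(H) = 7² = 49)
-23 - 108*c(-1*(-8)) = -23 - 108*49 = -23 - 5292 = -5315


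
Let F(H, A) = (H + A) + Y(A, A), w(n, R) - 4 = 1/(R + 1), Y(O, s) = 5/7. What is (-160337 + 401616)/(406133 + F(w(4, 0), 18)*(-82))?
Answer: 1688953/2829319 ≈ 0.59695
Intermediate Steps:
Y(O, s) = 5/7 (Y(O, s) = 5*(⅐) = 5/7)
w(n, R) = 4 + 1/(1 + R) (w(n, R) = 4 + 1/(R + 1) = 4 + 1/(1 + R))
F(H, A) = 5/7 + A + H (F(H, A) = (H + A) + 5/7 = (A + H) + 5/7 = 5/7 + A + H)
(-160337 + 401616)/(406133 + F(w(4, 0), 18)*(-82)) = (-160337 + 401616)/(406133 + (5/7 + 18 + (5 + 4*0)/(1 + 0))*(-82)) = 241279/(406133 + (5/7 + 18 + (5 + 0)/1)*(-82)) = 241279/(406133 + (5/7 + 18 + 1*5)*(-82)) = 241279/(406133 + (5/7 + 18 + 5)*(-82)) = 241279/(406133 + (166/7)*(-82)) = 241279/(406133 - 13612/7) = 241279/(2829319/7) = 241279*(7/2829319) = 1688953/2829319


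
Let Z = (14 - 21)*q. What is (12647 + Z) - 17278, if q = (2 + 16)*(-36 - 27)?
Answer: 3307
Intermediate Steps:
q = -1134 (q = 18*(-63) = -1134)
Z = 7938 (Z = (14 - 21)*(-1134) = -7*(-1134) = 7938)
(12647 + Z) - 17278 = (12647 + 7938) - 17278 = 20585 - 17278 = 3307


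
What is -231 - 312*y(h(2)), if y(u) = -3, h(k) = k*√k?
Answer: 705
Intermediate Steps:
h(k) = k^(3/2)
-231 - 312*y(h(2)) = -231 - 312*(-3) = -231 + 936 = 705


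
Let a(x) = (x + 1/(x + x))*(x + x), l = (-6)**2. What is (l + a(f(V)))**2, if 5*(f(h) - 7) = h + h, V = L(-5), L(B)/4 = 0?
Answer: 18225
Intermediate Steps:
l = 36
L(B) = 0 (L(B) = 4*0 = 0)
V = 0
f(h) = 7 + 2*h/5 (f(h) = 7 + (h + h)/5 = 7 + (2*h)/5 = 7 + 2*h/5)
a(x) = 2*x*(x + 1/(2*x)) (a(x) = (x + 1/(2*x))*(2*x) = 2*x*(x + 1/(2*x)))
(l + a(f(V)))**2 = (36 + (1 + 2*(7 + (2/5)*0)**2))**2 = (36 + (1 + 2*(7 + 0)**2))**2 = (36 + (1 + 2*7**2))**2 = (36 + (1 + 2*49))**2 = (36 + (1 + 98))**2 = (36 + 99)**2 = 135**2 = 18225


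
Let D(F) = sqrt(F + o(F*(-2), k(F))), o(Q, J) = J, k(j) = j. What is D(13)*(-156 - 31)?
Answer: -187*sqrt(26) ≈ -953.52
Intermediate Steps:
D(F) = sqrt(2)*sqrt(F) (D(F) = sqrt(F + F) = sqrt(2*F) = sqrt(2)*sqrt(F))
D(13)*(-156 - 31) = (sqrt(2)*sqrt(13))*(-156 - 31) = sqrt(26)*(-187) = -187*sqrt(26)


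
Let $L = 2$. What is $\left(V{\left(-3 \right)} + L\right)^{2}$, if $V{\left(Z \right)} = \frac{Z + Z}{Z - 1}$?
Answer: $\frac{49}{4} \approx 12.25$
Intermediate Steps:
$V{\left(Z \right)} = \frac{2 Z}{-1 + Z}$
$\left(V{\left(-3 \right)} + L\right)^{2} = \left(2 \left(-3\right) \frac{1}{-1 - 3} + 2\right)^{2} = \left(2 \left(-3\right) \frac{1}{-4} + 2\right)^{2} = \left(2 \left(-3\right) \left(- \frac{1}{4}\right) + 2\right)^{2} = \left(\frac{3}{2} + 2\right)^{2} = \left(\frac{7}{2}\right)^{2} = \frac{49}{4}$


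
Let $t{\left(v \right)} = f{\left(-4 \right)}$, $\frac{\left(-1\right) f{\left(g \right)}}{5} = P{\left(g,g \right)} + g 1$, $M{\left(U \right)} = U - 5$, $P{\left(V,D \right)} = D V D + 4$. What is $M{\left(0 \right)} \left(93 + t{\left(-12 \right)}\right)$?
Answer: $-2065$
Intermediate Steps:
$P{\left(V,D \right)} = 4 + V D^{2}$ ($P{\left(V,D \right)} = V D^{2} + 4 = 4 + V D^{2}$)
$M{\left(U \right)} = -5 + U$
$f{\left(g \right)} = -20 - 5 g - 5 g^{3}$ ($f{\left(g \right)} = - 5 \left(\left(4 + g g^{2}\right) + g 1\right) = - 5 \left(\left(4 + g^{3}\right) + g\right) = - 5 \left(4 + g + g^{3}\right) = -20 - 5 g - 5 g^{3}$)
$t{\left(v \right)} = 320$ ($t{\left(v \right)} = -20 - -20 - 5 \left(-4\right)^{3} = -20 + 20 - -320 = -20 + 20 + 320 = 320$)
$M{\left(0 \right)} \left(93 + t{\left(-12 \right)}\right) = \left(-5 + 0\right) \left(93 + 320\right) = \left(-5\right) 413 = -2065$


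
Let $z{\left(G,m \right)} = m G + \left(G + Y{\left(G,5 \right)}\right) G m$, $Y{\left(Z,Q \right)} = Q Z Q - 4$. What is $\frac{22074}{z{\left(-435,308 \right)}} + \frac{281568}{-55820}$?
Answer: $- \frac{3556465144247}{705060438390} \approx -5.0442$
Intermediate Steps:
$Y{\left(Z,Q \right)} = -4 + Z Q^{2}$ ($Y{\left(Z,Q \right)} = Z Q^{2} - 4 = -4 + Z Q^{2}$)
$z{\left(G,m \right)} = G m + G m \left(-4 + 26 G\right)$ ($z{\left(G,m \right)} = m G + \left(G + \left(-4 + G 5^{2}\right)\right) G m = G m + \left(G + \left(-4 + G 25\right)\right) G m = G m + \left(G + \left(-4 + 25 G\right)\right) G m = G m + \left(-4 + 26 G\right) G m = G m + G \left(-4 + 26 G\right) m = G m + G m \left(-4 + 26 G\right)$)
$\frac{22074}{z{\left(-435,308 \right)}} + \frac{281568}{-55820} = \frac{22074}{\left(-435\right) 308 \left(-3 + 26 \left(-435\right)\right)} + \frac{281568}{-55820} = \frac{22074}{\left(-435\right) 308 \left(-3 - 11310\right)} + 281568 \left(- \frac{1}{55820}\right) = \frac{22074}{\left(-435\right) 308 \left(-11313\right)} - \frac{70392}{13955} = \frac{22074}{1515715740} - \frac{70392}{13955} = 22074 \cdot \frac{1}{1515715740} - \frac{70392}{13955} = \frac{3679}{252619290} - \frac{70392}{13955} = - \frac{3556465144247}{705060438390}$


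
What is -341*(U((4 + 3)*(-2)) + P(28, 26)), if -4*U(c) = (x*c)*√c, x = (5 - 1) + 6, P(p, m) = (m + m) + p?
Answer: -27280 - 11935*I*√14 ≈ -27280.0 - 44657.0*I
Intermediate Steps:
P(p, m) = p + 2*m (P(p, m) = 2*m + p = p + 2*m)
x = 10 (x = 4 + 6 = 10)
U(c) = -5*c^(3/2)/2 (U(c) = -10*c*√c/4 = -5*c^(3/2)/2)
-341*(U((4 + 3)*(-2)) + P(28, 26)) = -341*(-5*(-2*I*√2*(4 + 3)^(3/2))/2 + (28 + 2*26)) = -341*(-5*(-14*I*√14)/2 + (28 + 52)) = -341*(-(-35)*I*√14 + 80) = -341*(35*I*√14 + 80) = -341*(80 + 35*I*√14) = -27280 - 11935*I*√14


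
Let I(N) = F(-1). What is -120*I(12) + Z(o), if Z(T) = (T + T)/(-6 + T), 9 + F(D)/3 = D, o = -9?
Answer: 18006/5 ≈ 3601.2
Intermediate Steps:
F(D) = -27 + 3*D
I(N) = -30 (I(N) = -27 + 3*(-1) = -27 - 3 = -30)
Z(T) = 2*T/(-6 + T) (Z(T) = (2*T)/(-6 + T) = 2*T/(-6 + T))
-120*I(12) + Z(o) = -120*(-30) + 2*(-9)/(-6 - 9) = 3600 + 2*(-9)/(-15) = 3600 + 2*(-9)*(-1/15) = 3600 + 6/5 = 18006/5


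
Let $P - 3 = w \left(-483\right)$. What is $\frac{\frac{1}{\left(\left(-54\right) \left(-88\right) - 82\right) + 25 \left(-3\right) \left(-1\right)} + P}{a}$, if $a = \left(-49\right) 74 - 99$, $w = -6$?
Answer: $- \frac{13765246}{17675125} \approx -0.77879$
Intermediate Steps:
$a = -3725$ ($a = -3626 - 99 = -3725$)
$P = 2901$ ($P = 3 - -2898 = 3 + 2898 = 2901$)
$\frac{\frac{1}{\left(\left(-54\right) \left(-88\right) - 82\right) + 25 \left(-3\right) \left(-1\right)} + P}{a} = \frac{\frac{1}{\left(\left(-54\right) \left(-88\right) - 82\right) + 25 \left(-3\right) \left(-1\right)} + 2901}{-3725} = \left(\frac{1}{\left(4752 - 82\right) - -75} + 2901\right) \left(- \frac{1}{3725}\right) = \left(\frac{1}{4670 + 75} + 2901\right) \left(- \frac{1}{3725}\right) = \left(\frac{1}{4745} + 2901\right) \left(- \frac{1}{3725}\right) = \frac{13765246}{4745} \left(- \frac{1}{3725}\right) = - \frac{13765246}{17675125}$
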